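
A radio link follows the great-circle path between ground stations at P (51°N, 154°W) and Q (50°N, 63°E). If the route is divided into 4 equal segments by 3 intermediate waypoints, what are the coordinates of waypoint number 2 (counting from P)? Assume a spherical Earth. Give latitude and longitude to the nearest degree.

Convert each endpoint to a unit vector on the sphere (x = cos φ cos λ, y = cos φ sin λ, z = sin φ).
The central angle between the endpoints is δ = arccos(p₁·p₂) ≈ 1.295 rad (74.2°).
Interpolate at f = 2/4 with slerp weights a = sin((1−f)δ)/sin δ ≈ 0.627, b = sin(fδ)/sin δ ≈ 0.627.
p = a·p₁ + b·p₂ ≈ (-0.172, 0.186, 0.967); φ = arcsin(p_z) ≈ 75.33°, λ = atan2(p_y, p_x) ≈ 132.69°.

≈ (75°N, 133°E)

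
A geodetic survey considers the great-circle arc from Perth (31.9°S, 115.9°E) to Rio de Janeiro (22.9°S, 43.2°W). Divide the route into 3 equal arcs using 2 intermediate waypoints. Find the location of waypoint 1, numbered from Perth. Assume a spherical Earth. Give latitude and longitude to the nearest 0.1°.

≈ (65.6°S, 78.5°E)

The haversine formula gives a central angle δ ≈ 2.123 rad (121.7°) between the endpoints.
Interpolate at f = 1/3 with slerp weights a = sin((1−f)δ)/sin δ ≈ 1.161, b = sin(fδ)/sin δ ≈ 0.764.
p = a·p₁ + b·p₂ ≈ (0.083, 0.405, -0.911); φ = arcsin(p_z) ≈ -65.60°, λ = atan2(p_y, p_x) ≈ 78.48°.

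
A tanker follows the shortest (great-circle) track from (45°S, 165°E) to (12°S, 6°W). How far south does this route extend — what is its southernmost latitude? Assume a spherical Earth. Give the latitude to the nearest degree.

The great circle lies in the plane with unit normal n̂ = (p₁ × p₂)/|p₁ × p₂|.
Here n̂_z ≈ -0.128; the vertex latitude is φ_max = arccos|n̂_z| ≈ 82.6°.
Check via Clairaut: cos φ_max = |cos φ₁| · sin C = cos(45.0°)·sin(169.6°) ≈ 0.128, again giving ≈ 82.6°.

≈ 83°S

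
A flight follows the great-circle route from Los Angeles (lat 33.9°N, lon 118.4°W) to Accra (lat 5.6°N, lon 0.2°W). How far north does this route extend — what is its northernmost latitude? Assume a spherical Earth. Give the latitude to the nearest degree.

The great circle lies in the plane with unit normal n̂ = (p₁ × p₂)/|p₁ × p₂|.
Here n̂_z ≈ +0.773; the vertex latitude is φ_max = arccos|n̂_z| ≈ 39.4°.
Check via Clairaut: cos φ_max = |cos φ₁| · sin C = cos(33.9°)·sin(68.6°) ≈ 0.773, again giving ≈ 39.4°.

≈ 39°N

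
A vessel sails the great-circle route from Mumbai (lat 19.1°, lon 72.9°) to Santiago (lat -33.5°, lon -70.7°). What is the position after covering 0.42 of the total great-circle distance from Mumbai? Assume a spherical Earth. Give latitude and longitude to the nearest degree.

Write both endpoints as unit vectors p₁, p₂ with components (cos φ cos λ, cos φ sin λ, sin φ).
The central angle between the endpoints is δ = arccos(p₁·p₂) ≈ 2.523 rad (144.6°).
Interpolate at f = 0.42 with slerp weights a = sin((1−f)δ)/sin δ ≈ 1.715, b = sin(fδ)/sin δ ≈ 1.505.
p = a·p₁ + b·p₂ ≈ (0.891, 0.365, -0.269); φ = arcsin(p_z) ≈ -15.62°, λ = atan2(p_y, p_x) ≈ 22.26°.

≈ lat -16°, lon 22°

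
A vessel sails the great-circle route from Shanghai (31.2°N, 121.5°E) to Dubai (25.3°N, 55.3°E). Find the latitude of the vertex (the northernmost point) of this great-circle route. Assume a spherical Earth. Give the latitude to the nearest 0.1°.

≈ 33.2°N

The great circle lies in the plane with unit normal n̂ = (p₁ × p₂)/|p₁ × p₂|.
Here n̂_z ≈ -0.837; the vertex latitude is φ_max = arccos|n̂_z| ≈ 33.2°.
Check via Clairaut: cos φ_max = |cos φ₁| · sin C = cos(31.2°)·sin(78.0°) ≈ 0.837, again giving ≈ 33.2°.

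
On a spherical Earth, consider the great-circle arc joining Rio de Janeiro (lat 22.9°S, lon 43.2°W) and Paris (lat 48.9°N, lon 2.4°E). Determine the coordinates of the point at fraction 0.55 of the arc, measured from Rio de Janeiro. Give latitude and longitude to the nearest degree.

≈ lat 18°N, lon 22°W

Convert each endpoint to a unit vector on the sphere (x = cos φ cos λ, y = cos φ sin λ, z = sin φ).
The central angle between the endpoints is δ = arccos(p₁·p₂) ≈ 1.440 rad (82.5°).
Interpolate at f = 0.55 with slerp weights a = sin((1−f)δ)/sin δ ≈ 0.609, b = sin(fδ)/sin δ ≈ 0.718.
p = a·p₁ + b·p₂ ≈ (0.880, -0.364, 0.304); φ = arcsin(p_z) ≈ 17.70°, λ = atan2(p_y, p_x) ≈ -22.47°.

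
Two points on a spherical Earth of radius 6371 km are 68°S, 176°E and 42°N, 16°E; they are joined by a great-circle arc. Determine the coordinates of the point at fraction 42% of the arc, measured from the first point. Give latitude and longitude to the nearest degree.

Convert each endpoint to a unit vector on the sphere (x = cos φ cos λ, y = cos φ sin λ, z = sin φ).
The central angle between the endpoints is δ = arccos(p₁·p₂) ≈ 2.651 rad (151.9°).
Interpolate at f = 0.42 with slerp weights a = sin((1−f)δ)/sin δ ≈ 2.121, b = sin(fδ)/sin δ ≈ 1.904.
p = a·p₁ + b·p₂ ≈ (0.568, 0.445, -0.692); φ = arcsin(p_z) ≈ -43.83°, λ = atan2(p_y, p_x) ≈ 38.13°.

≈ 44°S, 38°E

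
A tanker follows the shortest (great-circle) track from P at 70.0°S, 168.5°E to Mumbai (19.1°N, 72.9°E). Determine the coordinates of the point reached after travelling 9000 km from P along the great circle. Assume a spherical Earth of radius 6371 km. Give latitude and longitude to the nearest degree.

≈ 8°S, 83°E

From cos δ = sin φ₁ sin φ₂ + cos φ₁ cos φ₂ cos Δλ, the central angle is δ ≈ 1.917 rad (109.8°). The total great-circle distance is δ·R ≈ 1.917 × 6371 ≈ 12211 km, so the target fraction is f = 9000/12211 ≈ 0.737.
Interpolate at f ≈ 0.737 with slerp weights a = sin((1−f)δ)/sin δ ≈ 0.513, b = sin(fδ)/sin δ ≈ 1.050.
p = a·p₁ + b·p₂ ≈ (0.120, 0.983, -0.139); φ = arcsin(p_z) ≈ -7.99°, λ = atan2(p_y, p_x) ≈ 83.06°.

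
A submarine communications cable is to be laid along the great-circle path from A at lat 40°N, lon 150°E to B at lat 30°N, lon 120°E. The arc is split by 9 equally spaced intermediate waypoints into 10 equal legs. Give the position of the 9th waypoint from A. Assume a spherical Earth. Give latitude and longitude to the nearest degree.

Convert each endpoint to a unit vector on the sphere (x = cos φ cos λ, y = cos φ sin λ, z = sin φ).
The central angle between the endpoints is δ = arccos(p₁·p₂) ≈ 0.460 rad (26.4°).
Interpolate at f = 9/10 with slerp weights a = sin((1−f)δ)/sin δ ≈ 0.104, b = sin(fδ)/sin δ ≈ 0.906.
p = a·p₁ + b·p₂ ≈ (-0.461, 0.719, 0.520); φ = arcsin(p_z) ≈ 31.31°, λ = atan2(p_y, p_x) ≈ 122.66°.

≈ lat 31°N, lon 123°E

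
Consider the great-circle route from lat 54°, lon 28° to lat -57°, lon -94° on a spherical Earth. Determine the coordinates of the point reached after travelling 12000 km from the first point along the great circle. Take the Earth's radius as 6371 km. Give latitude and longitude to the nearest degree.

From cos δ = sin φ₁ sin φ₂ + cos φ₁ cos φ₂ cos Δλ, the central angle is δ ≈ 2.583 rad (148.0°). The total great-circle distance is δ·R ≈ 2.583 × 6371 ≈ 16458 km, so the target fraction is f = 12000/16458 ≈ 0.729.
Interpolate at f ≈ 0.729 with slerp weights a = sin((1−f)δ)/sin δ ≈ 1.216, b = sin(fδ)/sin δ ≈ 1.796.
p = a·p₁ + b·p₂ ≈ (0.563, -0.640, -0.523); φ = arcsin(p_z) ≈ -31.52°, λ = atan2(p_y, p_x) ≈ -48.70°.

≈ lat -32°, lon -49°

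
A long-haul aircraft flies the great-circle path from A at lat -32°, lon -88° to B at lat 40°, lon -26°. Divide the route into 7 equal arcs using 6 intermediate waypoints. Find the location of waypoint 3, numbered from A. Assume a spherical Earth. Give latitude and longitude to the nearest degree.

From cos δ = sin φ₁ sin φ₂ + cos φ₁ cos φ₂ cos Δλ, the central angle is δ ≈ 1.606 rad (92.0°).
Interpolate at f = 3/7 with slerp weights a = sin((1−f)δ)/sin δ ≈ 0.795, b = sin(fδ)/sin δ ≈ 0.636.
p = a·p₁ + b·p₂ ≈ (0.461, -0.887, -0.013); φ = arcsin(p_z) ≈ -0.72°, λ = atan2(p_y, p_x) ≈ -62.53°.

≈ lat -1°, lon -63°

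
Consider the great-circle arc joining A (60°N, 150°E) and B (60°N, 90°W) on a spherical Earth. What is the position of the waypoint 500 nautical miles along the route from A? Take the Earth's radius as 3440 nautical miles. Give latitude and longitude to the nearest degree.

Convert each endpoint to a unit vector on the sphere (x = cos φ cos λ, y = cos φ sin λ, z = sin φ).
The central angle between the endpoints is δ = arccos(p₁·p₂) ≈ 0.896 rad (51.3°). The total great-circle distance is δ·R ≈ 0.896 × 3440 ≈ 3081 nmi, so the target fraction is f = 500/3081 ≈ 0.162.
Interpolate at f ≈ 0.162 with slerp weights a = sin((1−f)δ)/sin δ ≈ 0.873, b = sin(fδ)/sin δ ≈ 0.186.
p = a·p₁ + b·p₂ ≈ (-0.378, 0.126, 0.917); φ = arcsin(p_z) ≈ 66.51°, λ = atan2(p_y, p_x) ≈ 161.63°.

≈ (67°N, 162°E)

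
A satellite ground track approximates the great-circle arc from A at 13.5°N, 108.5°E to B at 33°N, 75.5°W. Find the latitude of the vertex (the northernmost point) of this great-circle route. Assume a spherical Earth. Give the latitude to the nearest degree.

The great circle lies in the plane with unit normal n̂ = (p₁ × p₂)/|p₁ × p₂|.
Here n̂_z ≈ +0.078; the vertex latitude is φ_max = arccos|n̂_z| ≈ 85.5°.

≈ 86°N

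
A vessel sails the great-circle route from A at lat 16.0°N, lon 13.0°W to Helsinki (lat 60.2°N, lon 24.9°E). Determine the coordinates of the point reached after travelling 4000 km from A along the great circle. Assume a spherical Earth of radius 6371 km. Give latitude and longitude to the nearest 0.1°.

Write both endpoints as unit vectors p₁, p₂ with components (cos φ cos λ, cos φ sin λ, sin φ).
The central angle between the endpoints is δ = arccos(p₁·p₂) ≈ 0.907 rad (52.0°). The total great-circle distance is δ·R ≈ 0.907 × 6371 ≈ 5778 km, so the target fraction is f = 4000/5778 ≈ 0.692.
Interpolate at f ≈ 0.692 with slerp weights a = sin((1−f)δ)/sin δ ≈ 0.350, b = sin(fδ)/sin δ ≈ 0.746.
p = a·p₁ + b·p₂ ≈ (0.664, 0.080, 0.744); φ = arcsin(p_z) ≈ 48.04°, λ = atan2(p_y, p_x) ≈ 6.91°.

≈ lat 48.0°N, lon 6.9°E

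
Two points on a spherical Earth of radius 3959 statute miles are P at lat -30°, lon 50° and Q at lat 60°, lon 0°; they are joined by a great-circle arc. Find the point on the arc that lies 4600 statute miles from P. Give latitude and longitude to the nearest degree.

Write both endpoints as unit vectors p₁, p₂ with components (cos φ cos λ, cos φ sin λ, sin φ).
The central angle between the endpoints is δ = arccos(p₁·p₂) ≈ 1.726 rad (98.9°). The total great-circle distance is δ·R ≈ 1.726 × 3959 ≈ 6834 mi, so the target fraction is f = 4600/6834 ≈ 0.673.
Interpolate at f ≈ 0.673 with slerp weights a = sin((1−f)δ)/sin δ ≈ 0.541, b = sin(fδ)/sin δ ≈ 0.929.
p = a·p₁ + b·p₂ ≈ (0.766, 0.359, 0.534); φ = arcsin(p_z) ≈ 32.26°, λ = atan2(p_y, p_x) ≈ 25.12°.

≈ lat 32°, lon 25°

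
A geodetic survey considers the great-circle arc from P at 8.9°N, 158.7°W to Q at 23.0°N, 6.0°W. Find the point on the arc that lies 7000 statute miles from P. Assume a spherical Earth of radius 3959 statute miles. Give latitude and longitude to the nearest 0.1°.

≈ 45.8°N, 42.2°W

Convert each endpoint to a unit vector on the sphere (x = cos φ cos λ, y = cos φ sin λ, z = sin φ).
The central angle between the endpoints is δ = arccos(p₁·p₂) ≈ 2.415 rad (138.4°). The total great-circle distance is δ·R ≈ 2.415 × 3959 ≈ 9562 mi, so the target fraction is f = 7000/9562 ≈ 0.732.
Interpolate at f ≈ 0.732 with slerp weights a = sin((1−f)δ)/sin δ ≈ 0.908, b = sin(fδ)/sin δ ≈ 1.477.
p = a·p₁ + b·p₂ ≈ (0.516, -0.468, 0.717); φ = arcsin(p_z) ≈ 45.84°, λ = atan2(p_y, p_x) ≈ -42.20°.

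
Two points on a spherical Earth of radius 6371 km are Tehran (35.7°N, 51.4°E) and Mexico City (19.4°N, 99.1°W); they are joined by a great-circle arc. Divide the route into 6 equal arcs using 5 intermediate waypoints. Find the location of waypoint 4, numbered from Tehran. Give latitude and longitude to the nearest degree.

≈ 52°N, 71°W

From cos δ = sin φ₁ sin φ₂ + cos φ₁ cos φ₂ cos Δλ, the central angle is δ ≈ 2.063 rad (118.2°).
Interpolate at f = 4/6 with slerp weights a = sin((1−f)δ)/sin δ ≈ 0.720, b = sin(fδ)/sin δ ≈ 1.113.
p = a·p₁ + b·p₂ ≈ (0.199, -0.580, 0.790); φ = arcsin(p_z) ≈ 52.21°, λ = atan2(p_y, p_x) ≈ -71.06°.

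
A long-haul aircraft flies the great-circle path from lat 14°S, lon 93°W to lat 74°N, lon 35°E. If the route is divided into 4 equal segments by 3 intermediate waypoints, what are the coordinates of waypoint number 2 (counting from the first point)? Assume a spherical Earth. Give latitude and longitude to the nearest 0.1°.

Write both endpoints as unit vectors p₁, p₂ with components (cos φ cos λ, cos φ sin λ, sin φ).
The central angle between the endpoints is δ = arccos(p₁·p₂) ≈ 1.979 rad (113.4°).
Interpolate at f = 2/4 with slerp weights a = sin((1−f)δ)/sin δ ≈ 0.911, b = sin(fδ)/sin δ ≈ 0.911.
p = a·p₁ + b·p₂ ≈ (0.159, -0.739, 0.655); φ = arcsin(p_z) ≈ 40.93°, λ = atan2(p_y, p_x) ≈ -77.82°.

≈ lat 40.9°N, lon 77.8°W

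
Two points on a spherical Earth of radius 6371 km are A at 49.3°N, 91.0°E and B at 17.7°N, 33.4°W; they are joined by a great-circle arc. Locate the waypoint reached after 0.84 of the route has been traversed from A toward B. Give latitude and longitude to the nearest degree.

≈ 30°N, 24°W

Write both endpoints as unit vectors p₁, p₂ with components (cos φ cos λ, cos φ sin λ, sin φ).
The central angle between the endpoints is δ = arccos(p₁·p₂) ≈ 1.692 rad (96.9°).
Interpolate at f = 0.84 with slerp weights a = sin((1−f)δ)/sin δ ≈ 0.269, b = sin(fδ)/sin δ ≈ 0.996.
p = a·p₁ + b·p₂ ≈ (0.789, -0.347, 0.507); φ = arcsin(p_z) ≈ 30.46°, λ = atan2(p_y, p_x) ≈ -23.72°.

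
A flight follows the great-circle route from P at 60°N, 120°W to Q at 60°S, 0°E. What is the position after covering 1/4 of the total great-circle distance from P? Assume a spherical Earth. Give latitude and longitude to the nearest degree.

≈ 33°N, 79°W

From cos δ = sin φ₁ sin φ₂ + cos φ₁ cos φ₂ cos Δλ, the central angle is δ ≈ 2.636 rad (151.0°).
Interpolate at f = 1/4 with slerp weights a = sin((1−f)δ)/sin δ ≈ 1.897, b = sin(fδ)/sin δ ≈ 1.265.
p = a·p₁ + b·p₂ ≈ (0.158, -0.822, 0.548); φ = arcsin(p_z) ≈ 33.21°, λ = atan2(p_y, p_x) ≈ -79.11°.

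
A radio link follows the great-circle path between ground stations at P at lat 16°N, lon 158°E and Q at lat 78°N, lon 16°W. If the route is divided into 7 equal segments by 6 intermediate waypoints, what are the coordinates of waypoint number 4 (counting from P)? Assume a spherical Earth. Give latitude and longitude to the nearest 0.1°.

≈ lat 65.1°N, lon 155.8°E

From cos δ = sin φ₁ sin φ₂ + cos φ₁ cos φ₂ cos Δλ, the central angle is δ ≈ 1.500 rad (85.9°).
Interpolate at f = 4/7 with slerp weights a = sin((1−f)δ)/sin δ ≈ 0.601, b = sin(fδ)/sin δ ≈ 0.758.
p = a·p₁ + b·p₂ ≈ (-0.384, 0.173, 0.907); φ = arcsin(p_z) ≈ 65.08°, λ = atan2(p_y, p_x) ≈ 155.76°.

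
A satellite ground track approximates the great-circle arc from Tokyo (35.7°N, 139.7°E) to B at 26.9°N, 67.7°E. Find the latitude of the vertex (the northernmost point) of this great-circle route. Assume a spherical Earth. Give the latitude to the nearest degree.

≈ 38°N

The great circle lies in the plane with unit normal n̂ = (p₁ × p₂)/|p₁ × p₂|.
Here n̂_z ≈ -0.789; the vertex latitude is φ_max = arccos|n̂_z| ≈ 37.9°.
Check via Clairaut: cos φ_max = |cos φ₁| · sin C = cos(35.7°)·sin(76.3°) ≈ 0.789, again giving ≈ 37.9°.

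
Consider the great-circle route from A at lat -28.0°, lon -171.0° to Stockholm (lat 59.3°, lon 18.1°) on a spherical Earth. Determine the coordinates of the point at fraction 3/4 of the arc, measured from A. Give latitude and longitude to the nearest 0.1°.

From cos δ = sin φ₁ sin φ₂ + cos φ₁ cos φ₂ cos Δλ, the central angle is δ ≈ 2.584 rad (148.1°).
Interpolate at f = 3/4 with slerp weights a = sin((1−f)δ)/sin δ ≈ 1.139, b = sin(fδ)/sin δ ≈ 1.765.
p = a·p₁ + b·p₂ ≈ (-0.137, 0.123, 0.983); φ = arcsin(p_z) ≈ 79.42°, λ = atan2(p_y, p_x) ≈ 138.07°.

≈ lat 79.4°, lon 138.1°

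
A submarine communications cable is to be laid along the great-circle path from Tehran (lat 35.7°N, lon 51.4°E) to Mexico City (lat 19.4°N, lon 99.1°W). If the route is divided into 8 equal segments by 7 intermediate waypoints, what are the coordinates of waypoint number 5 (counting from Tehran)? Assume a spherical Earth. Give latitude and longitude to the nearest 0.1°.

The haversine formula gives a central angle δ ≈ 2.063 rad (118.2°) between the endpoints.
Interpolate at f = 5/8 with slerp weights a = sin((1−f)δ)/sin δ ≈ 0.793, b = sin(fδ)/sin δ ≈ 1.090.
p = a·p₁ + b·p₂ ≈ (0.239, -0.512, 0.825); φ = arcsin(p_z) ≈ 55.58°, λ = atan2(p_y, p_x) ≈ -64.97°.

≈ lat 55.6°N, lon 65.0°W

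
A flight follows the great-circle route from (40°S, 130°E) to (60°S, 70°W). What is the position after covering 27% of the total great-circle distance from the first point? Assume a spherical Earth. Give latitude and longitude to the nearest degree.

≈ (61°S, 137°E)

Write both endpoints as unit vectors p₁, p₂ with components (cos φ cos λ, cos φ sin λ, sin φ).
The central angle between the endpoints is δ = arccos(p₁·p₂) ≈ 1.373 rad (78.7°).
Interpolate at f = 0.27 with slerp weights a = sin((1−f)δ)/sin δ ≈ 0.859, b = sin(fδ)/sin δ ≈ 0.369.
p = a·p₁ + b·p₂ ≈ (-0.360, 0.331, -0.872); φ = arcsin(p_z) ≈ -60.73°, λ = atan2(p_y, p_x) ≈ 137.43°.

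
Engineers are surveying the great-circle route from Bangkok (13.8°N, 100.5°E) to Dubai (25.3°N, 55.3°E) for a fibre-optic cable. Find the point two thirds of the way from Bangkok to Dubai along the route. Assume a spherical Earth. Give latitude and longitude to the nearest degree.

Write both endpoints as unit vectors p₁, p₂ with components (cos φ cos λ, cos φ sin λ, sin φ).
The central angle between the endpoints is δ = arccos(p₁·p₂) ≈ 0.766 rad (43.9°).
Interpolate at f = 2/3 with slerp weights a = sin((1−f)δ)/sin δ ≈ 0.364, b = sin(fδ)/sin δ ≈ 0.705.
p = a·p₁ + b·p₂ ≈ (0.298, 0.872, 0.388); φ = arcsin(p_z) ≈ 22.84°, λ = atan2(p_y, p_x) ≈ 71.11°.

≈ 23°N, 71°E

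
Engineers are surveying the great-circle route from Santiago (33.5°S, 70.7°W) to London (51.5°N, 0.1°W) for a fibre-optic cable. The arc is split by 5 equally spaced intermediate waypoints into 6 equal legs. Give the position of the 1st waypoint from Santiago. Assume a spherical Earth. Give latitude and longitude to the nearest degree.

≈ 19°S, 60°W

Convert each endpoint to a unit vector on the sphere (x = cos φ cos λ, y = cos φ sin λ, z = sin φ).
The central angle between the endpoints is δ = arccos(p₁·p₂) ≈ 1.833 rad (105.0°).
Interpolate at f = 1/6 with slerp weights a = sin((1−f)δ)/sin δ ≈ 1.035, b = sin(fδ)/sin δ ≈ 0.311.
p = a·p₁ + b·p₂ ≈ (0.479, -0.815, -0.327); φ = arcsin(p_z) ≈ -19.10°, λ = atan2(p_y, p_x) ≈ -59.54°.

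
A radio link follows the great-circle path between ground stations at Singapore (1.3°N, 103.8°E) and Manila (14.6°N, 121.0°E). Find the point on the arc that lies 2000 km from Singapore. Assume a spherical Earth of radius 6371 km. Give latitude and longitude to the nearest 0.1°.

Write both endpoints as unit vectors p₁, p₂ with components (cos φ cos λ, cos φ sin λ, sin φ).
The central angle between the endpoints is δ = arccos(p₁·p₂) ≈ 0.377 rad (21.6°). The total great-circle distance is δ·R ≈ 0.377 × 6371 ≈ 2399 km, so the target fraction is f = 2000/2399 ≈ 0.834.
Interpolate at f ≈ 0.834 with slerp weights a = sin((1−f)δ)/sin δ ≈ 0.170, b = sin(fδ)/sin δ ≈ 0.840.
p = a·p₁ + b·p₂ ≈ (-0.459, 0.862, 0.216); φ = arcsin(p_z) ≈ 12.45°, λ = atan2(p_y, p_x) ≈ 118.04°.

≈ 12.4°N, 118.0°E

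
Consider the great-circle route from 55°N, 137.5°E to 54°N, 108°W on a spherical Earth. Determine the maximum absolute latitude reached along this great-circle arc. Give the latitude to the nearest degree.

≈ 69°N

The great circle lies in the plane with unit normal n̂ = (p₁ × p₂)/|p₁ × p₂|.
Here n̂_z ≈ +0.360; the vertex latitude is φ_max = arccos|n̂_z| ≈ 68.9°.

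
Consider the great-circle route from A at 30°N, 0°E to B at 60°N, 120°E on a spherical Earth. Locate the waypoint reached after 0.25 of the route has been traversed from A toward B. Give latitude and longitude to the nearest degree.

≈ 47°N, 12°E

Convert each endpoint to a unit vector on the sphere (x = cos φ cos λ, y = cos φ sin λ, z = sin φ).
The central angle between the endpoints is δ = arccos(p₁·p₂) ≈ 1.353 rad (77.5°).
Interpolate at f = 0.25 with slerp weights a = sin((1−f)δ)/sin δ ≈ 0.870, b = sin(fδ)/sin δ ≈ 0.340.
p = a·p₁ + b·p₂ ≈ (0.668, 0.147, 0.729); φ = arcsin(p_z) ≈ 46.82°, λ = atan2(p_y, p_x) ≈ 12.42°.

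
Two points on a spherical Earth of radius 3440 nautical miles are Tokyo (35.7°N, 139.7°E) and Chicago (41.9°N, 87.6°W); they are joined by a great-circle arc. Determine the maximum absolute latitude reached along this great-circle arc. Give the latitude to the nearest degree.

The great circle lies in the plane with unit normal n̂ = (p₁ × p₂)/|p₁ × p₂|.
Here n̂_z ≈ +0.444; the vertex latitude is φ_max = arccos|n̂_z| ≈ 63.6°.
Check via Clairaut: cos φ_max = |cos φ₁| · sin C = cos(35.7°)·sin(33.2°) ≈ 0.444, again giving ≈ 63.6°.

≈ 64°N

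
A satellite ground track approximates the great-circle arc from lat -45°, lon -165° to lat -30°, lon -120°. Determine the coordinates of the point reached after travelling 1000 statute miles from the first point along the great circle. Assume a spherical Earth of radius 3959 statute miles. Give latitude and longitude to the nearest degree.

≈ lat -41°, lon -146°

Convert each endpoint to a unit vector on the sphere (x = cos φ cos λ, y = cos φ sin λ, z = sin φ).
The central angle between the endpoints is δ = arccos(p₁·p₂) ≈ 0.666 rad (38.1°). The total great-circle distance is δ·R ≈ 0.666 × 3959 ≈ 2635 mi, so the target fraction is f = 1000/2635 ≈ 0.380.
Interpolate at f ≈ 0.380 with slerp weights a = sin((1−f)δ)/sin δ ≈ 0.650, b = sin(fδ)/sin δ ≈ 0.405.
p = a·p₁ + b·p₂ ≈ (-0.619, -0.422, -0.662); φ = arcsin(p_z) ≈ -41.45°, λ = atan2(p_y, p_x) ≈ -145.69°.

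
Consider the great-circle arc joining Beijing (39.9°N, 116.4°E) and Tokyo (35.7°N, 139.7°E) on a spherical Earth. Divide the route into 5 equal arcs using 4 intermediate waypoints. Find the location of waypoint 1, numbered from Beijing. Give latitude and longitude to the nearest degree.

Convert each endpoint to a unit vector on the sphere (x = cos φ cos λ, y = cos φ sin λ, z = sin φ).
The central angle between the endpoints is δ = arccos(p₁·p₂) ≈ 0.329 rad (18.8°).
Interpolate at f = 1/5 with slerp weights a = sin((1−f)δ)/sin δ ≈ 0.805, b = sin(fδ)/sin δ ≈ 0.203.
p = a·p₁ + b·p₂ ≈ (-0.401, 0.660, 0.635); φ = arcsin(p_z) ≈ 39.44°, λ = atan2(p_y, p_x) ≈ 121.26°.

≈ 39°N, 121°E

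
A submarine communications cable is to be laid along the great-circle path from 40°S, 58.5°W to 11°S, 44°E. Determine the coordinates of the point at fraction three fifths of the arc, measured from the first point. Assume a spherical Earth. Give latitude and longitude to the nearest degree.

Convert each endpoint to a unit vector on the sphere (x = cos φ cos λ, y = cos φ sin λ, z = sin φ).
The central angle between the endpoints is δ = arccos(p₁·p₂) ≈ 1.611 rad (92.3°).
Interpolate at f = 3/5 with slerp weights a = sin((1−f)δ)/sin δ ≈ 0.601, b = sin(fδ)/sin δ ≈ 0.824.
p = a·p₁ + b·p₂ ≈ (0.822, 0.169, -0.544); φ = arcsin(p_z) ≈ -32.93°, λ = atan2(p_y, p_x) ≈ 11.61°.

≈ 33°S, 12°E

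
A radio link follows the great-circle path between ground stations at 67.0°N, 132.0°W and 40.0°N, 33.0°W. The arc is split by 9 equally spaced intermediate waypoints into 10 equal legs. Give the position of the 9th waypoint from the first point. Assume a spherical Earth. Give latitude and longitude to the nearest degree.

Convert each endpoint to a unit vector on the sphere (x = cos φ cos λ, y = cos φ sin λ, z = sin φ).
The central angle between the endpoints is δ = arccos(p₁·p₂) ≈ 0.995 rad (57.0°).
Interpolate at f = 9/10 with slerp weights a = sin((1−f)δ)/sin δ ≈ 0.118, b = sin(fδ)/sin δ ≈ 0.931.
p = a·p₁ + b·p₂ ≈ (0.567, -0.423, 0.707); φ = arcsin(p_z) ≈ 45.00°, λ = atan2(p_y, p_x) ≈ -36.71°.

≈ 45°N, 37°W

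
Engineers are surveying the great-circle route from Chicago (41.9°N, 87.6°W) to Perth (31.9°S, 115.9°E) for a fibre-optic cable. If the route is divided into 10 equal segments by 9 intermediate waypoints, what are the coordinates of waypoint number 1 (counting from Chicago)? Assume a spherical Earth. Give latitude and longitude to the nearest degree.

≈ (46°N, 109°W)

Convert each endpoint to a unit vector on the sphere (x = cos φ cos λ, y = cos φ sin λ, z = sin φ).
The central angle between the endpoints is δ = arccos(p₁·p₂) ≈ 2.772 rad (158.8°).
Interpolate at f = 1/10 with slerp weights a = sin((1−f)δ)/sin δ ≈ 1.668, b = sin(fδ)/sin δ ≈ 0.757.
p = a·p₁ + b·p₂ ≈ (-0.229, -0.662, 0.714); φ = arcsin(p_z) ≈ 45.54°, λ = atan2(p_y, p_x) ≈ -109.06°.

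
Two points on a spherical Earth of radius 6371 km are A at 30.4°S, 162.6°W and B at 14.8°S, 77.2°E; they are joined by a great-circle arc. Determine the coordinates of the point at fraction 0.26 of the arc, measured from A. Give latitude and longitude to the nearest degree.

≈ 40°S, 165°E

Convert each endpoint to a unit vector on the sphere (x = cos φ cos λ, y = cos φ sin λ, z = sin φ).
The central angle between the endpoints is δ = arccos(p₁·p₂) ≈ 1.865 rad (106.9°).
Interpolate at f = 0.26 with slerp weights a = sin((1−f)δ)/sin δ ≈ 1.026, b = sin(fδ)/sin δ ≈ 0.487.
p = a·p₁ + b·p₂ ≈ (-0.740, 0.195, -0.644); φ = arcsin(p_z) ≈ -40.07°, λ = atan2(p_y, p_x) ≈ 165.27°.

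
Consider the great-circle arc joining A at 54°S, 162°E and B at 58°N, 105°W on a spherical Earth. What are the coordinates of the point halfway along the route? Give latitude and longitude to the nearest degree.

≈ 3°N, 155°W

Write both endpoints as unit vectors p₁, p₂ with components (cos φ cos λ, cos φ sin λ, sin φ).
The central angle between the endpoints is δ = arccos(p₁·p₂) ≈ 2.350 rad (134.6°).
Interpolate at f = 1/2 with slerp weights a = sin((1−f)δ)/sin δ ≈ 1.296, b = sin(fδ)/sin δ ≈ 1.296.
p = a·p₁ + b·p₂ ≈ (-0.902, -0.428, 0.051); φ = arcsin(p_z) ≈ 2.90°, λ = atan2(p_y, p_x) ≈ -154.62°.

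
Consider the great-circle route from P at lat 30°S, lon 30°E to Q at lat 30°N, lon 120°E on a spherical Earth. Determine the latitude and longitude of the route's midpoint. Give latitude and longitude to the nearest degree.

≈ lat 0°N, lon 75°E

Write both endpoints as unit vectors p₁, p₂ with components (cos φ cos λ, cos φ sin λ, sin φ).
The central angle between the endpoints is δ = arccos(p₁·p₂) ≈ 1.823 rad (104.5°).
Interpolate at f = 1/2 with slerp weights a = sin((1−f)δ)/sin δ ≈ 0.816, b = sin(fδ)/sin δ ≈ 0.816.
p = a·p₁ + b·p₂ ≈ (0.259, 0.966, 0.000); φ = arcsin(p_z) ≈ 0.00°, λ = atan2(p_y, p_x) ≈ 75.00°.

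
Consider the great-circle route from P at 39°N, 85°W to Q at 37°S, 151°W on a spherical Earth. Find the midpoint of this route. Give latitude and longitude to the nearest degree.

Write both endpoints as unit vectors p₁, p₂ with components (cos φ cos λ, cos φ sin λ, sin φ).
The central angle between the endpoints is δ = arccos(p₁·p₂) ≈ 1.697 rad (97.3°).
Interpolate at f = 1/2 with slerp weights a = sin((1−f)δ)/sin δ ≈ 0.756, b = sin(fδ)/sin δ ≈ 0.756.
p = a·p₁ + b·p₂ ≈ (-0.477, -0.879, 0.021); φ = arcsin(p_z) ≈ 1.19°, λ = atan2(p_y, p_x) ≈ -118.51°.

≈ 1°N, 119°W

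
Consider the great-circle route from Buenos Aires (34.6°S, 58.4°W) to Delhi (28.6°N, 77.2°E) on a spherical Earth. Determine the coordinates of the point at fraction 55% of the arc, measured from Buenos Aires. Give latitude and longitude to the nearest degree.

Write both endpoints as unit vectors p₁, p₂ with components (cos φ cos λ, cos φ sin λ, sin φ).
The central angle between the endpoints is δ = arccos(p₁·p₂) ≈ 2.479 rad (142.0°).
Interpolate at f = 0.55 with slerp weights a = sin((1−f)δ)/sin δ ≈ 1.459, b = sin(fδ)/sin δ ≈ 1.590.
p = a·p₁ + b·p₂ ≈ (0.939, 0.338, -0.068); φ = arcsin(p_z) ≈ -3.87°, λ = atan2(p_y, p_x) ≈ 19.82°.

≈ 4°S, 20°E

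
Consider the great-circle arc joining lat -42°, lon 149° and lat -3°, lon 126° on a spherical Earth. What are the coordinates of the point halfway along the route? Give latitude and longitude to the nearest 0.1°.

Write both endpoints as unit vectors p₁, p₂ with components (cos φ cos λ, cos φ sin λ, sin φ).
The central angle between the endpoints is δ = arccos(p₁·p₂) ≈ 0.770 rad (44.1°).
Interpolate at f = 1/2 with slerp weights a = sin((1−f)δ)/sin δ ≈ 0.539, b = sin(fδ)/sin δ ≈ 0.539.
p = a·p₁ + b·p₂ ≈ (-0.660, 0.642, -0.389); φ = arcsin(p_z) ≈ -22.90°, λ = atan2(p_y, p_x) ≈ 135.79°.

≈ lat -22.9°, lon 135.8°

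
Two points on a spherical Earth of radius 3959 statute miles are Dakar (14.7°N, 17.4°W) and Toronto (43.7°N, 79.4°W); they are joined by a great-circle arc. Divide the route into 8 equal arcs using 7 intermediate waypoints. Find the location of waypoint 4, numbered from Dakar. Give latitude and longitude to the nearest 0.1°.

≈ 33.0°N, 43.4°W

Write both endpoints as unit vectors p₁, p₂ with components (cos φ cos λ, cos φ sin λ, sin φ).
The central angle between the endpoints is δ = arccos(p₁·p₂) ≈ 1.043 rad (59.8°).
Interpolate at f = 4/8 with slerp weights a = sin((1−f)δ)/sin δ ≈ 0.577, b = sin(fδ)/sin δ ≈ 0.577.
p = a·p₁ + b·p₂ ≈ (0.609, -0.577, 0.545); φ = arcsin(p_z) ≈ 33.01°, λ = atan2(p_y, p_x) ≈ -43.44°.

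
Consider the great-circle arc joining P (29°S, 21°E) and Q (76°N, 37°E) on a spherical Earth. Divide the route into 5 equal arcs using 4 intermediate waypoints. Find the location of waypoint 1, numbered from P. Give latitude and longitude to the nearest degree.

The haversine formula gives a central angle δ ≈ 1.841 rad (105.5°) between the endpoints.
Interpolate at f = 1/5 with slerp weights a = sin((1−f)δ)/sin δ ≈ 1.033, b = sin(fδ)/sin δ ≈ 0.374.
p = a·p₁ + b·p₂ ≈ (0.915, 0.378, -0.138); φ = arcsin(p_z) ≈ -7.95°, λ = atan2(p_y, p_x) ≈ 22.44°.

≈ (8°S, 22°E)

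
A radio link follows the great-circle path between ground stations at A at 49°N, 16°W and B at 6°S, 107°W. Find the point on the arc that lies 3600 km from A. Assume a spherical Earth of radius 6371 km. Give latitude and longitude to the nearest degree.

From cos δ = sin φ₁ sin φ₂ + cos φ₁ cos φ₂ cos Δλ, the central angle is δ ≈ 1.661 rad (95.2°). The total great-circle distance is δ·R ≈ 1.661 × 6371 ≈ 10583 km, so the target fraction is f = 3600/10583 ≈ 0.340.
Interpolate at f ≈ 0.340 with slerp weights a = sin((1−f)δ)/sin δ ≈ 0.893, b = sin(fδ)/sin δ ≈ 0.538.
p = a·p₁ + b·p₂ ≈ (0.407, -0.673, 0.618); φ = arcsin(p_z) ≈ 38.16°, λ = atan2(p_y, p_x) ≈ -58.84°.

≈ 38°N, 59°W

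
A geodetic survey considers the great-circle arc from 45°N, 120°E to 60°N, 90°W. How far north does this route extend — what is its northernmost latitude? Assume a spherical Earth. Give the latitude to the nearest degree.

The great circle lies in the plane with unit normal n̂ = (p₁ × p₂)/|p₁ × p₂|.
Here n̂_z ≈ +0.186; the vertex latitude is φ_max = arccos|n̂_z| ≈ 79.3°.
Check via Clairaut: cos φ_max = |cos φ₁| · sin C = cos(45.0°)·sin(15.2°) ≈ 0.186, again giving ≈ 79.3°.

≈ 79°N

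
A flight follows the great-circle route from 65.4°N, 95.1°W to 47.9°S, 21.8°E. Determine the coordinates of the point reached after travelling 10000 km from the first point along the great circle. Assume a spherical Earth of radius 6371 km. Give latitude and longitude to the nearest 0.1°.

Write both endpoints as unit vectors p₁, p₂ with components (cos φ cos λ, cos φ sin λ, sin φ).
The central angle between the endpoints is δ = arccos(p₁·p₂) ≈ 2.500 rad (143.2°). The total great-circle distance is δ·R ≈ 2.500 × 6371 ≈ 15925 km, so the target fraction is f = 10000/15925 ≈ 0.628.
Interpolate at f ≈ 0.628 with slerp weights a = sin((1−f)δ)/sin δ ≈ 1.339, b = sin(fδ)/sin δ ≈ 1.670.
p = a·p₁ + b·p₂ ≈ (0.990, -0.139, -0.022); φ = arcsin(p_z) ≈ -1.26°, λ = atan2(p_y, p_x) ≈ -8.01°.

≈ 1.3°S, 8.0°W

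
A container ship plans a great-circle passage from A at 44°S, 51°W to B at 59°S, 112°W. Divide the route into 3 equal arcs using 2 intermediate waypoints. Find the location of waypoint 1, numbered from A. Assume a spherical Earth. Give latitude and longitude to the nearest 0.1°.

The haversine formula gives a central angle δ ≈ 0.684 rad (39.2°) between the endpoints.
Interpolate at f = 1/3 with slerp weights a = sin((1−f)δ)/sin δ ≈ 0.697, b = sin(fδ)/sin δ ≈ 0.358.
p = a·p₁ + b·p₂ ≈ (0.246, -0.560, -0.791); φ = arcsin(p_z) ≈ -52.25°, λ = atan2(p_y, p_x) ≈ -66.26°.

≈ 52.3°S, 66.3°W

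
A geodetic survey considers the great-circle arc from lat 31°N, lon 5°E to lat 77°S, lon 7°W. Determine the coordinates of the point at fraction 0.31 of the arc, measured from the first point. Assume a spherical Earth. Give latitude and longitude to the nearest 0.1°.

From cos δ = sin φ₁ sin φ₂ + cos φ₁ cos φ₂ cos Δλ, the central angle is δ ≈ 1.889 rad (108.3°).
Interpolate at f = 0.31 with slerp weights a = sin((1−f)δ)/sin δ ≈ 1.016, b = sin(fδ)/sin δ ≈ 0.582.
p = a·p₁ + b·p₂ ≈ (0.997, 0.060, -0.044); φ = arcsin(p_z) ≈ -2.53°, λ = atan2(p_y, p_x) ≈ 3.44°.

≈ lat 2.5°S, lon 3.4°E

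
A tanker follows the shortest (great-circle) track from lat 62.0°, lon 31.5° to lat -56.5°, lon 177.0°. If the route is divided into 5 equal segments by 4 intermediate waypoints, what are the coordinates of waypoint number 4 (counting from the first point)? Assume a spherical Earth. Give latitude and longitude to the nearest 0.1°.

Convert each endpoint to a unit vector on the sphere (x = cos φ cos λ, y = cos φ sin λ, z = sin φ).
The central angle between the endpoints is δ = arccos(p₁·p₂) ≈ 2.823 rad (161.8°).
Interpolate at f = 4/5 with slerp weights a = sin((1−f)δ)/sin δ ≈ 1.711, b = sin(fδ)/sin δ ≈ 2.470.
p = a·p₁ + b·p₂ ≈ (-0.676, 0.491, -0.549); φ = arcsin(p_z) ≈ -33.29°, λ = atan2(p_y, p_x) ≈ 144.02°.

≈ lat -33.3°, lon 144.0°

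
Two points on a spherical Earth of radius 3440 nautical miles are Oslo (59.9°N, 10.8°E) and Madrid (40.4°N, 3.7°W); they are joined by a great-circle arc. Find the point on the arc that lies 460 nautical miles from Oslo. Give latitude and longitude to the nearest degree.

Write both endpoints as unit vectors p₁, p₂ with components (cos φ cos λ, cos φ sin λ, sin φ).
The central angle between the endpoints is δ = arccos(p₁·p₂) ≈ 0.375 rad (21.5°). The total great-circle distance is δ·R ≈ 0.375 × 3440 ≈ 1290 nmi, so the target fraction is f = 460/1290 ≈ 0.357.
Interpolate at f ≈ 0.357 with slerp weights a = sin((1−f)δ)/sin δ ≈ 0.652, b = sin(fδ)/sin δ ≈ 0.364.
p = a·p₁ + b·p₂ ≈ (0.598, 0.043, 0.800); φ = arcsin(p_z) ≈ 53.16°, λ = atan2(p_y, p_x) ≈ 4.15°.

≈ 53°N, 4°E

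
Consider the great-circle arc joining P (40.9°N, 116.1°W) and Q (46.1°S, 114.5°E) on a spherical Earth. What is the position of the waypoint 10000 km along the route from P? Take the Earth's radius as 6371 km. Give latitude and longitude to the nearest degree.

≈ (19°S, 171°E)

Write both endpoints as unit vectors p₁, p₂ with components (cos φ cos λ, cos φ sin λ, sin φ).
The central angle between the endpoints is δ = arccos(p₁·p₂) ≈ 2.506 rad (143.6°). The total great-circle distance is δ·R ≈ 2.506 × 6371 ≈ 15963 km, so the target fraction is f = 10000/15963 ≈ 0.626.
Interpolate at f ≈ 0.626 with slerp weights a = sin((1−f)δ)/sin δ ≈ 1.355, b = sin(fδ)/sin δ ≈ 1.683.
p = a·p₁ + b·p₂ ≈ (-0.935, 0.142, -0.326); φ = arcsin(p_z) ≈ -19.00°, λ = atan2(p_y, p_x) ≈ 171.35°.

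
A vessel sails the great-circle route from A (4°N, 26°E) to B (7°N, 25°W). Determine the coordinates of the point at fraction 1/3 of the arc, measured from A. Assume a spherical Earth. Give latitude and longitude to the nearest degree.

From cos δ = sin φ₁ sin φ₂ + cos φ₁ cos φ₂ cos Δλ, the central angle is δ ≈ 0.887 rad (50.8°).
Interpolate at f = 1/3 with slerp weights a = sin((1−f)δ)/sin δ ≈ 0.719, b = sin(fδ)/sin δ ≈ 0.376.
p = a·p₁ + b·p₂ ≈ (0.983, 0.157, 0.096); φ = arcsin(p_z) ≈ 5.51°, λ = atan2(p_y, p_x) ≈ 9.06°.

≈ (6°N, 9°E)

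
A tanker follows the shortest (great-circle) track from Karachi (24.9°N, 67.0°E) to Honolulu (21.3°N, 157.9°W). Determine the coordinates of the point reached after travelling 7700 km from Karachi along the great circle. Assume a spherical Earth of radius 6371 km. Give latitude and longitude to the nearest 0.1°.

≈ (46.4°N, 152.5°E)

Write both endpoints as unit vectors p₁, p₂ with components (cos φ cos λ, cos φ sin λ, sin φ).
The central angle between the endpoints is δ = arccos(p₁·p₂) ≈ 2.033 rad (116.5°). The total great-circle distance is δ·R ≈ 2.033 × 6371 ≈ 12950 km, so the target fraction is f = 7700/12950 ≈ 0.595.
Interpolate at f ≈ 0.595 with slerp weights a = sin((1−f)δ)/sin δ ≈ 0.820, b = sin(fδ)/sin δ ≈ 1.045.
p = a·p₁ + b·p₂ ≈ (-0.611, 0.318, 0.725); φ = arcsin(p_z) ≈ 46.44°, λ = atan2(p_y, p_x) ≈ 152.48°.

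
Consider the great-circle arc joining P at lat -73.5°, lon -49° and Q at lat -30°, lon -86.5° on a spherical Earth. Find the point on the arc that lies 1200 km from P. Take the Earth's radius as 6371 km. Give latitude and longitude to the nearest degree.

≈ lat -65°, lon -67°

Convert each endpoint to a unit vector on the sphere (x = cos φ cos λ, y = cos φ sin λ, z = sin φ).
The central angle between the endpoints is δ = arccos(p₁·p₂) ≈ 0.830 rad (47.6°). The total great-circle distance is δ·R ≈ 0.830 × 6371 ≈ 5291 km, so the target fraction is f = 1200/5291 ≈ 0.227.
Interpolate at f ≈ 0.227 with slerp weights a = sin((1−f)δ)/sin δ ≈ 0.811, b = sin(fδ)/sin δ ≈ 0.254.
p = a·p₁ + b·p₂ ≈ (0.165, -0.393, -0.905); φ = arcsin(p_z) ≈ -64.77°, λ = atan2(p_y, p_x) ≈ -67.29°.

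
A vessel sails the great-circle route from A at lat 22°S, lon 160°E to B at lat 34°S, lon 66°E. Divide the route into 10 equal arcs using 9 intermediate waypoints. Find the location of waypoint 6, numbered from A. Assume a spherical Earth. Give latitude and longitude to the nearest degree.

≈ lat 39°S, lon 106°E

Convert each endpoint to a unit vector on the sphere (x = cos φ cos λ, y = cos φ sin λ, z = sin φ).
The central angle between the endpoints is δ = arccos(p₁·p₂) ≈ 1.414 rad (81.0°).
Interpolate at f = 6/10 with slerp weights a = sin((1−f)δ)/sin δ ≈ 0.543, b = sin(fδ)/sin δ ≈ 0.760.
p = a·p₁ + b·p₂ ≈ (-0.217, 0.747, -0.628); φ = arcsin(p_z) ≈ -38.91°, λ = atan2(p_y, p_x) ≈ 106.17°.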